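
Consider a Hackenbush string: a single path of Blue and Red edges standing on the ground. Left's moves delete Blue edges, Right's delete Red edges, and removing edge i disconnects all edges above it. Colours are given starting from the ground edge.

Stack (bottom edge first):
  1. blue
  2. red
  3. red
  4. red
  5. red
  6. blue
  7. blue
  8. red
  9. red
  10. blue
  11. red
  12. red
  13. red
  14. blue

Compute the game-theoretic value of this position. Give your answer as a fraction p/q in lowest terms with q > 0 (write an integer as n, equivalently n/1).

step 1: add blue to get b; options L={ 0 } R={ ∅ } → 1
step 2: add red to get br; options L={ 0 } R={ 1 } → 1/2
step 3: add red to get brr; options L={ 0 } R={ 1/2,1 } → 1/4
step 4: add red to get brrr; options L={ 0 } R={ 1/4,1/2,1 } → 1/8
step 5: add red to get brrrr; options L={ 0 } R={ 1/8,1/4,1/2,1 } → 1/16
step 6: add blue to get brrrrb; options L={ 0,1/16 } R={ 1/8,1/4,1/2,1 } → 3/32
step 7: add blue to get brrrrbb; options L={ 0,1/16,3/32 } R={ 1/8,1/4,1/2,1 } → 7/64
step 8: add red to get brrrrbbr; options L={ 0,1/16,3/32 } R={ 7/64,1/8,1/4,1/2,1 } → 13/128
step 9: add red to get brrrrbbrr; options L={ 0,1/16,3/32 } R={ 13/128,7/64,1/8,1/4,1/2,1 } → 25/256
step 10: add blue to get brrrrbbrrb; options L={ 0,1/16,3/32,25/256 } R={ 13/128,7/64,1/8,1/4,1/2,1 } → 51/512
step 11: add red to get brrrrbbrrbr; options L={ 0,1/16,3/32,25/256 } R={ 51/512,13/128,7/64,1/8,1/4,1/2,1 } → 101/1024
step 12: add red to get brrrrbbrrbrr; options L={ 0,1/16,3/32,25/256 } R={ 101/1024,51/512,13/128,7/64,1/8,1/4,1/2,1 } → 201/2048
step 13: add red to get brrrrbbrrbrrr; options L={ 0,1/16,3/32,25/256 } R={ 201/2048,101/1024,51/512,13/128,7/64,1/8,1/4,1/2,1 } → 401/4096
step 14: add blue to get brrrrbbrrbrrrb; options L={ 0,1/16,3/32,25/256,401/4096 } R={ 201/2048,101/1024,51/512,13/128,7/64,1/8,1/4,1/2,1 } → 803/8192

803/8192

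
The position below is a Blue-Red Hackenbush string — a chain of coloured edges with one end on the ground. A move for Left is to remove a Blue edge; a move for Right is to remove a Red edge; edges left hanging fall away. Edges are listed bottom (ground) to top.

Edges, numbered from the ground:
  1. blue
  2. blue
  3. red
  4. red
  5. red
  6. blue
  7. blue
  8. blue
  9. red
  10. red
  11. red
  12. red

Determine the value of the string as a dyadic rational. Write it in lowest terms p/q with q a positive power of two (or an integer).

1249/1024

b: Left { 0 }, Right { (no moves) } = simplest 1
bb: Left { 0,1 }, Right { (no moves) } = simplest 2
bbr: Left { 0,1 }, Right { 2 } = simplest 3/2
bbrr: Left { 0,1 }, Right { 3/2,2 } = simplest 5/4
bbrrr: Left { 0,1 }, Right { 5/4,3/2,2 } = simplest 9/8
bbrrrb: Left { 0,1,9/8 }, Right { 5/4,3/2,2 } = simplest 19/16
bbrrrbb: Left { 0,1,9/8,19/16 }, Right { 5/4,3/2,2 } = simplest 39/32
bbrrrbbb: Left { 0,1,9/8,19/16,39/32 }, Right { 5/4,3/2,2 } = simplest 79/64
bbrrrbbbr: Left { 0,1,9/8,19/16,39/32 }, Right { 79/64,5/4,3/2,2 } = simplest 157/128
bbrrrbbbrr: Left { 0,1,9/8,19/16,39/32 }, Right { 157/128,79/64,5/4,3/2,2 } = simplest 313/256
bbrrrbbbrrr: Left { 0,1,9/8,19/16,39/32 }, Right { 313/256,157/128,79/64,5/4,3/2,2 } = simplest 625/512
bbrrrbbbrrrr: Left { 0,1,9/8,19/16,39/32 }, Right { 625/512,313/256,157/128,79/64,5/4,3/2,2 } = simplest 1249/1024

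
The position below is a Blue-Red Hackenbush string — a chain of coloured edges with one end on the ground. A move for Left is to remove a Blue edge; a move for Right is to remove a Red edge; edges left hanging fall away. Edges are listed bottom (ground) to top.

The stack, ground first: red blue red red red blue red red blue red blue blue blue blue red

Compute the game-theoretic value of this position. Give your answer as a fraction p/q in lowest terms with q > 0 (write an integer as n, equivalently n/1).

-15171/16384

v(r) = { ∅ | 0 } => -1
v(rb) = { -1 | 0 } => -1/2
v(rbr) = { -1 | -1/2 0 } => -3/4
v(rbrr) = { -1 | -3/4 -1/2 0 } => -7/8
v(rbrrr) = { -1 | -7/8 -3/4 -1/2 0 } => -15/16
v(rbrrrb) = { -1 -15/16 | -7/8 -3/4 -1/2 0 } => -29/32
v(rbrrrbr) = { -1 -15/16 | -29/32 -7/8 -3/4 -1/2 0 } => -59/64
v(rbrrrbrr) = { -1 -15/16 | -59/64 -29/32 -7/8 -3/4 -1/2 0 } => -119/128
v(rbrrrbrrb) = { -1 -15/16 -119/128 | -59/64 -29/32 -7/8 -3/4 -1/2 0 } => -237/256
v(rbrrrbrrbr) = { -1 -15/16 -119/128 | -237/256 -59/64 -29/32 -7/8 -3/4 -1/2 0 } => -475/512
v(rbrrrbrrbrb) = { -1 -15/16 -119/128 -475/512 | -237/256 -59/64 -29/32 -7/8 -3/4 -1/2 0 } => -949/1024
v(rbrrrbrrbrbb) = { -1 -15/16 -119/128 -475/512 -949/1024 | -237/256 -59/64 -29/32 -7/8 -3/4 -1/2 0 } => -1897/2048
v(rbrrrbrrbrbbb) = { -1 -15/16 -119/128 -475/512 -949/1024 -1897/2048 | -237/256 -59/64 -29/32 -7/8 -3/4 -1/2 0 } => -3793/4096
v(rbrrrbrrbrbbbb) = { -1 -15/16 -119/128 -475/512 -949/1024 -1897/2048 -3793/4096 | -237/256 -59/64 -29/32 -7/8 -3/4 -1/2 0 } => -7585/8192
v(rbrrrbrrbrbbbbr) = { -1 -15/16 -119/128 -475/512 -949/1024 -1897/2048 -3793/4096 | -7585/8192 -237/256 -59/64 -29/32 -7/8 -3/4 -1/2 0 } => -15171/16384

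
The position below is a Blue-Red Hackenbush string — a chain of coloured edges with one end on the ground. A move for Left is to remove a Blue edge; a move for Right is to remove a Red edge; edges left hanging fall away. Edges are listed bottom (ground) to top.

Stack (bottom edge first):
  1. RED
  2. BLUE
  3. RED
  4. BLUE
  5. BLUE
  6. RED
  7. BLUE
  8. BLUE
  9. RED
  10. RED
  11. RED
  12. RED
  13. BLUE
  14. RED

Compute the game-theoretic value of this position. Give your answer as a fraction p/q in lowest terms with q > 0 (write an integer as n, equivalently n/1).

-4731/8192

Prefix values for RED BLUE RED BLUE BLUE RED BLUE BLUE RED RED RED RED BLUE RED via {L|R} + simplicity:
step 1: add RED to get R; options L={ none } R={ 0 } => -1
step 2: add BLUE to get RB; options L={ -1 } R={ 0 } => -1/2
step 3: add RED to get RBR; options L={ -1 } R={ -1/2, 0 } => -3/4
step 4: add BLUE to get RBRB; options L={ -1, -3/4 } R={ -1/2, 0 } => -5/8
step 5: add BLUE to get RBRBB; options L={ -1, -3/4, -5/8 } R={ -1/2, 0 } => -9/16
step 6: add RED to get RBRBBR; options L={ -1, -3/4, -5/8 } R={ -9/16, -1/2, 0 } => -19/32
step 7: add BLUE to get RBRBBRB; options L={ -1, -3/4, -5/8, -19/32 } R={ -9/16, -1/2, 0 } => -37/64
step 8: add BLUE to get RBRBBRBB; options L={ -1, -3/4, -5/8, -19/32, -37/64 } R={ -9/16, -1/2, 0 } => -73/128
step 9: add RED to get RBRBBRBBR; options L={ -1, -3/4, -5/8, -19/32, -37/64 } R={ -73/128, -9/16, -1/2, 0 } => -147/256
step 10: add RED to get RBRBBRBBRR; options L={ -1, -3/4, -5/8, -19/32, -37/64 } R={ -147/256, -73/128, -9/16, -1/2, 0 } => -295/512
step 11: add RED to get RBRBBRBBRRR; options L={ -1, -3/4, -5/8, -19/32, -37/64 } R={ -295/512, -147/256, -73/128, -9/16, -1/2, 0 } => -591/1024
step 12: add RED to get RBRBBRBBRRRR; options L={ -1, -3/4, -5/8, -19/32, -37/64 } R={ -591/1024, -295/512, -147/256, -73/128, -9/16, -1/2, 0 } => -1183/2048
step 13: add BLUE to get RBRBBRBBRRRRB; options L={ -1, -3/4, -5/8, -19/32, -37/64, -1183/2048 } R={ -591/1024, -295/512, -147/256, -73/128, -9/16, -1/2, 0 } => -2365/4096
step 14: add RED to get RBRBBRBBRRRRBR; options L={ -1, -3/4, -5/8, -19/32, -37/64, -1183/2048 } R={ -2365/4096, -591/1024, -295/512, -147/256, -73/128, -9/16, -1/2, 0 } => -4731/8192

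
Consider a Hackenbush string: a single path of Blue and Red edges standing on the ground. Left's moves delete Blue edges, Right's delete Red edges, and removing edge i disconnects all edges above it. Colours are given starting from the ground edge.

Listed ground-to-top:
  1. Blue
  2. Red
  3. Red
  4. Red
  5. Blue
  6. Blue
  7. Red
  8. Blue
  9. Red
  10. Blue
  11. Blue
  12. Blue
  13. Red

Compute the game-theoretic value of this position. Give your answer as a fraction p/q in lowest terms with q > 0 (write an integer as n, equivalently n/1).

Build val(s[:k]) for k = 1..13, string s = Blue Red Red Red Blue Blue Red Blue Red Blue Blue Blue Red.
B: Left { 0 }, Right { ∅ } => simplest 1
BR: Left { 0 }, Right { 1 } => simplest 1/2
BRR: Left { 0 }, Right { 1/2,1 } => simplest 1/4
BRRR: Left { 0 }, Right { 1/4,1/2,1 } => simplest 1/8
BRRRB: Left { 0,1/8 }, Right { 1/4,1/2,1 } => simplest 3/16
BRRRBB: Left { 0,1/8,3/16 }, Right { 1/4,1/2,1 } => simplest 7/32
BRRRBBR: Left { 0,1/8,3/16 }, Right { 7/32,1/4,1/2,1 } => simplest 13/64
BRRRBBRB: Left { 0,1/8,3/16,13/64 }, Right { 7/32,1/4,1/2,1 } => simplest 27/128
BRRRBBRBR: Left { 0,1/8,3/16,13/64 }, Right { 27/128,7/32,1/4,1/2,1 } => simplest 53/256
BRRRBBRBRB: Left { 0,1/8,3/16,13/64,53/256 }, Right { 27/128,7/32,1/4,1/2,1 } => simplest 107/512
BRRRBBRBRBB: Left { 0,1/8,3/16,13/64,53/256,107/512 }, Right { 27/128,7/32,1/4,1/2,1 } => simplest 215/1024
BRRRBBRBRBBB: Left { 0,1/8,3/16,13/64,53/256,107/512,215/1024 }, Right { 27/128,7/32,1/4,1/2,1 } => simplest 431/2048
BRRRBBRBRBBBR: Left { 0,1/8,3/16,13/64,53/256,107/512,215/1024 }, Right { 431/2048,27/128,7/32,1/4,1/2,1 } => simplest 861/4096

861/4096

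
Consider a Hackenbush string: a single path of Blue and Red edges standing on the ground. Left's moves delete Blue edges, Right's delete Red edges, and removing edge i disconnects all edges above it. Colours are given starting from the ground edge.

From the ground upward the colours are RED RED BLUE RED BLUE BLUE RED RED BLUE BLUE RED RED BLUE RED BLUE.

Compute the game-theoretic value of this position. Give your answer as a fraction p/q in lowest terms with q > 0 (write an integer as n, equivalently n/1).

edge 1 of 15 (RED): {  | 0 } gives -1
edge 2 of 15 (RED): {  | -1 0 } gives -2
edge 3 of 15 (BLUE): { -2 | -1 0 } gives -3/2
edge 4 of 15 (RED): { -2 | -3/2 -1 0 } gives -7/4
edge 5 of 15 (BLUE): { -2 -7/4 | -3/2 -1 0 } gives -13/8
edge 6 of 15 (BLUE): { -2 -7/4 -13/8 | -3/2 -1 0 } gives -25/16
edge 7 of 15 (RED): { -2 -7/4 -13/8 | -25/16 -3/2 -1 0 } gives -51/32
edge 8 of 15 (RED): { -2 -7/4 -13/8 | -51/32 -25/16 -3/2 -1 0 } gives -103/64
edge 9 of 15 (BLUE): { -2 -7/4 -13/8 -103/64 | -51/32 -25/16 -3/2 -1 0 } gives -205/128
edge 10 of 15 (BLUE): { -2 -7/4 -13/8 -103/64 -205/128 | -51/32 -25/16 -3/2 -1 0 } gives -409/256
edge 11 of 15 (RED): { -2 -7/4 -13/8 -103/64 -205/128 | -409/256 -51/32 -25/16 -3/2 -1 0 } gives -819/512
edge 12 of 15 (RED): { -2 -7/4 -13/8 -103/64 -205/128 | -819/512 -409/256 -51/32 -25/16 -3/2 -1 0 } gives -1639/1024
edge 13 of 15 (BLUE): { -2 -7/4 -13/8 -103/64 -205/128 -1639/1024 | -819/512 -409/256 -51/32 -25/16 -3/2 -1 0 } gives -3277/2048
edge 14 of 15 (RED): { -2 -7/4 -13/8 -103/64 -205/128 -1639/1024 | -3277/2048 -819/512 -409/256 -51/32 -25/16 -3/2 -1 0 } gives -6555/4096
edge 15 of 15 (BLUE): { -2 -7/4 -13/8 -103/64 -205/128 -1639/1024 -6555/4096 | -3277/2048 -819/512 -409/256 -51/32 -25/16 -3/2 -1 0 } gives -13109/8192

-13109/8192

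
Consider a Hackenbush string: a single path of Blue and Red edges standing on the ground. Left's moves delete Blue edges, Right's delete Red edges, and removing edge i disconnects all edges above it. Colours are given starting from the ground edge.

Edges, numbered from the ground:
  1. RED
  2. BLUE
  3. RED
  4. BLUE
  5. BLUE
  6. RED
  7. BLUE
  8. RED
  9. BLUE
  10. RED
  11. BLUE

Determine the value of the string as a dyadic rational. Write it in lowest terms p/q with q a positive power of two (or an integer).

1 of 11 · R · max L −∞ · min R 0 -> -1
2 of 11 · RB · max L -1 · min R 0 -> -1/2
3 of 11 · RBR · max L -1 · min R -1/2 -> -3/4
4 of 11 · RBRB · max L -3/4 · min R -1/2 -> -5/8
5 of 11 · RBRBB · max L -5/8 · min R -1/2 -> -9/16
6 of 11 · RBRBBR · max L -5/8 · min R -9/16 -> -19/32
7 of 11 · RBRBBRB · max L -19/32 · min R -9/16 -> -37/64
8 of 11 · RBRBBRBR · max L -19/32 · min R -37/64 -> -75/128
9 of 11 · RBRBBRBRB · max L -75/128 · min R -37/64 -> -149/256
10 of 11 · RBRBBRBRBR · max L -75/128 · min R -149/256 -> -299/512
11 of 11 · RBRBBRBRBRB · max L -299/512 · min R -149/256 -> -597/1024

-597/1024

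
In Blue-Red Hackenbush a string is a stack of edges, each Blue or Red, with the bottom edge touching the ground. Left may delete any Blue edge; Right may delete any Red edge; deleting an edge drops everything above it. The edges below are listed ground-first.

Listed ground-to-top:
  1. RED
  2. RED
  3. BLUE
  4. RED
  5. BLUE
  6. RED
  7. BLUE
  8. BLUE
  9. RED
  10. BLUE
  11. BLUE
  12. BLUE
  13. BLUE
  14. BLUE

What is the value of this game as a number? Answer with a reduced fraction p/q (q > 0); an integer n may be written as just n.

-6721/4096

g(R) = { — | 0 } — -1
g(RR) = { — | -1, 0 } — -2
g(RRB) = { -2 | -1, 0 } — -3/2
g(RRBR) = { -2 | -3/2, -1, 0 } — -7/4
g(RRBRB) = { -2, -7/4 | -3/2, -1, 0 } — -13/8
g(RRBRBR) = { -2, -7/4 | -13/8, -3/2, -1, 0 } — -27/16
g(RRBRBRB) = { -2, -7/4, -27/16 | -13/8, -3/2, -1, 0 } — -53/32
g(RRBRBRBB) = { -2, -7/4, -27/16, -53/32 | -13/8, -3/2, -1, 0 } — -105/64
g(RRBRBRBBR) = { -2, -7/4, -27/16, -53/32 | -105/64, -13/8, -3/2, -1, 0 } — -211/128
g(RRBRBRBBRB) = { -2, -7/4, -27/16, -53/32, -211/128 | -105/64, -13/8, -3/2, -1, 0 } — -421/256
g(RRBRBRBBRBB) = { -2, -7/4, -27/16, -53/32, -211/128, -421/256 | -105/64, -13/8, -3/2, -1, 0 } — -841/512
g(RRBRBRBBRBBB) = { -2, -7/4, -27/16, -53/32, -211/128, -421/256, -841/512 | -105/64, -13/8, -3/2, -1, 0 } — -1681/1024
g(RRBRBRBBRBBBB) = { -2, -7/4, -27/16, -53/32, -211/128, -421/256, -841/512, -1681/1024 | -105/64, -13/8, -3/2, -1, 0 } — -3361/2048
g(RRBRBRBBRBBBBB) = { -2, -7/4, -27/16, -53/32, -211/128, -421/256, -841/512, -1681/1024, -3361/2048 | -105/64, -13/8, -3/2, -1, 0 } — -6721/4096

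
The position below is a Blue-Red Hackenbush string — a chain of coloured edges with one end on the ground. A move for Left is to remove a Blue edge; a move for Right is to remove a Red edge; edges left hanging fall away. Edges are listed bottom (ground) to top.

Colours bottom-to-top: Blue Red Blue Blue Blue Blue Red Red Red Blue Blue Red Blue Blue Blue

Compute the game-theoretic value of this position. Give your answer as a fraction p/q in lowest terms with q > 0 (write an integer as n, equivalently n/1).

15471/16384

Build g(s[:k]) for k = 1..15, string s = Blue Red Blue Blue Blue Blue Red Red Red Blue Blue Red Blue Blue Blue.
step 1: add Blue to get B; options L={ 0 } R={ ∅ } -> 1
step 2: add Red to get BR; options L={ 0 } R={ 1 } -> 1/2
step 3: add Blue to get BRB; options L={ 0, 1/2 } R={ 1 } -> 3/4
step 4: add Blue to get BRBB; options L={ 0, 1/2, 3/4 } R={ 1 } -> 7/8
step 5: add Blue to get BRBBB; options L={ 0, 1/2, 3/4, 7/8 } R={ 1 } -> 15/16
step 6: add Blue to get BRBBBB; options L={ 0, 1/2, 3/4, 7/8, 15/16 } R={ 1 } -> 31/32
step 7: add Red to get BRBBBBR; options L={ 0, 1/2, 3/4, 7/8, 15/16 } R={ 31/32, 1 } -> 61/64
step 8: add Red to get BRBBBBRR; options L={ 0, 1/2, 3/4, 7/8, 15/16 } R={ 61/64, 31/32, 1 } -> 121/128
step 9: add Red to get BRBBBBRRR; options L={ 0, 1/2, 3/4, 7/8, 15/16 } R={ 121/128, 61/64, 31/32, 1 } -> 241/256
step 10: add Blue to get BRBBBBRRRB; options L={ 0, 1/2, 3/4, 7/8, 15/16, 241/256 } R={ 121/128, 61/64, 31/32, 1 } -> 483/512
step 11: add Blue to get BRBBBBRRRBB; options L={ 0, 1/2, 3/4, 7/8, 15/16, 241/256, 483/512 } R={ 121/128, 61/64, 31/32, 1 } -> 967/1024
step 12: add Red to get BRBBBBRRRBBR; options L={ 0, 1/2, 3/4, 7/8, 15/16, 241/256, 483/512 } R={ 967/1024, 121/128, 61/64, 31/32, 1 } -> 1933/2048
step 13: add Blue to get BRBBBBRRRBBRB; options L={ 0, 1/2, 3/4, 7/8, 15/16, 241/256, 483/512, 1933/2048 } R={ 967/1024, 121/128, 61/64, 31/32, 1 } -> 3867/4096
step 14: add Blue to get BRBBBBRRRBBRBB; options L={ 0, 1/2, 3/4, 7/8, 15/16, 241/256, 483/512, 1933/2048, 3867/4096 } R={ 967/1024, 121/128, 61/64, 31/32, 1 } -> 7735/8192
step 15: add Blue to get BRBBBBRRRBBRBBB; options L={ 0, 1/2, 3/4, 7/8, 15/16, 241/256, 483/512, 1933/2048, 3867/4096, 7735/8192 } R={ 967/1024, 121/128, 61/64, 31/32, 1 } -> 15471/16384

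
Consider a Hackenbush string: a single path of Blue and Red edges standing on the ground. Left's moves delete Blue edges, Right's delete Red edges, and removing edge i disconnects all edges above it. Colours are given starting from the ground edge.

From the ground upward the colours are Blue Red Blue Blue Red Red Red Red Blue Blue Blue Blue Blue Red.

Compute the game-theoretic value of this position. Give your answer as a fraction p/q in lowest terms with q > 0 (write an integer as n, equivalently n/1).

G(B) = { 0 | — } = 1
G(BR) = { 0 | 1 } = 1/2
G(BRB) = { 0, 1/2 | 1 } = 3/4
G(BRBB) = { 0, 1/2, 3/4 | 1 } = 7/8
G(BRBBR) = { 0, 1/2, 3/4 | 7/8, 1 } = 13/16
G(BRBBRR) = { 0, 1/2, 3/4 | 13/16, 7/8, 1 } = 25/32
G(BRBBRRR) = { 0, 1/2, 3/4 | 25/32, 13/16, 7/8, 1 } = 49/64
G(BRBBRRRR) = { 0, 1/2, 3/4 | 49/64, 25/32, 13/16, 7/8, 1 } = 97/128
G(BRBBRRRRB) = { 0, 1/2, 3/4, 97/128 | 49/64, 25/32, 13/16, 7/8, 1 } = 195/256
G(BRBBRRRRBB) = { 0, 1/2, 3/4, 97/128, 195/256 | 49/64, 25/32, 13/16, 7/8, 1 } = 391/512
G(BRBBRRRRBBB) = { 0, 1/2, 3/4, 97/128, 195/256, 391/512 | 49/64, 25/32, 13/16, 7/8, 1 } = 783/1024
G(BRBBRRRRBBBB) = { 0, 1/2, 3/4, 97/128, 195/256, 391/512, 783/1024 | 49/64, 25/32, 13/16, 7/8, 1 } = 1567/2048
G(BRBBRRRRBBBBB) = { 0, 1/2, 3/4, 97/128, 195/256, 391/512, 783/1024, 1567/2048 | 49/64, 25/32, 13/16, 7/8, 1 } = 3135/4096
G(BRBBRRRRBBBBBR) = { 0, 1/2, 3/4, 97/128, 195/256, 391/512, 783/1024, 1567/2048 | 3135/4096, 49/64, 25/32, 13/16, 7/8, 1 } = 6269/8192

6269/8192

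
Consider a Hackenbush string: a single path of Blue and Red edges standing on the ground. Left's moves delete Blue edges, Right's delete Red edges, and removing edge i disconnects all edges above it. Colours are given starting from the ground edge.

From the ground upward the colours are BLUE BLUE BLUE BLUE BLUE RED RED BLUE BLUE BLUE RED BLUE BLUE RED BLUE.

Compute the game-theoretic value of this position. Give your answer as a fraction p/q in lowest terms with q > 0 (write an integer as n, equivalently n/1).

4571/1024

1 of 15 · B · max L 0 · min R +∞ => 1
2 of 15 · BB · max L 1 · min R +∞ => 2
3 of 15 · BBB · max L 2 · min R +∞ => 3
4 of 15 · BBBB · max L 3 · min R +∞ => 4
5 of 15 · BBBBB · max L 4 · min R +∞ => 5
6 of 15 · BBBBBR · max L 4 · min R 5 => 9/2
7 of 15 · BBBBBRR · max L 4 · min R 9/2 => 17/4
8 of 15 · BBBBBRRB · max L 17/4 · min R 9/2 => 35/8
9 of 15 · BBBBBRRBB · max L 35/8 · min R 9/2 => 71/16
10 of 15 · BBBBBRRBBB · max L 71/16 · min R 9/2 => 143/32
11 of 15 · BBBBBRRBBBR · max L 71/16 · min R 143/32 => 285/64
12 of 15 · BBBBBRRBBBRB · max L 285/64 · min R 143/32 => 571/128
13 of 15 · BBBBBRRBBBRBB · max L 571/128 · min R 143/32 => 1143/256
14 of 15 · BBBBBRRBBBRBBR · max L 571/128 · min R 1143/256 => 2285/512
15 of 15 · BBBBBRRBBBRBBRB · max L 2285/512 · min R 1143/256 => 4571/1024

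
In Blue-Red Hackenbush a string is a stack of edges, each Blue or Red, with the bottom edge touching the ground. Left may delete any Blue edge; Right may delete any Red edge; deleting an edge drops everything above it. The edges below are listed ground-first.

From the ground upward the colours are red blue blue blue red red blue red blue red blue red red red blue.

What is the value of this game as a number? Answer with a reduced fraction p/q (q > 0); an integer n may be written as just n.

Build val(s[:k]) for k = 1..15, string s = red blue blue blue red red blue red blue red blue red red red blue.
val_1 [r]  L=[—]  R=[0]  ⇒ -1
val_2 [rb]  L=[-1]  R=[0]  ⇒ -1/2
val_3 [rbb]  L=[-1 -1/2]  R=[0]  ⇒ -1/4
val_4 [rbbb]  L=[-1 -1/2 -1/4]  R=[0]  ⇒ -1/8
val_5 [rbbbr]  L=[-1 -1/2 -1/4]  R=[-1/8 0]  ⇒ -3/16
val_6 [rbbbrr]  L=[-1 -1/2 -1/4]  R=[-3/16 -1/8 0]  ⇒ -7/32
val_7 [rbbbrrb]  L=[-1 -1/2 -1/4 -7/32]  R=[-3/16 -1/8 0]  ⇒ -13/64
val_8 [rbbbrrbr]  L=[-1 -1/2 -1/4 -7/32]  R=[-13/64 -3/16 -1/8 0]  ⇒ -27/128
val_9 [rbbbrrbrb]  L=[-1 -1/2 -1/4 -7/32 -27/128]  R=[-13/64 -3/16 -1/8 0]  ⇒ -53/256
val_10 [rbbbrrbrbr]  L=[-1 -1/2 -1/4 -7/32 -27/128]  R=[-53/256 -13/64 -3/16 -1/8 0]  ⇒ -107/512
val_11 [rbbbrrbrbrb]  L=[-1 -1/2 -1/4 -7/32 -27/128 -107/512]  R=[-53/256 -13/64 -3/16 -1/8 0]  ⇒ -213/1024
val_12 [rbbbrrbrbrbr]  L=[-1 -1/2 -1/4 -7/32 -27/128 -107/512]  R=[-213/1024 -53/256 -13/64 -3/16 -1/8 0]  ⇒ -427/2048
val_13 [rbbbrrbrbrbrr]  L=[-1 -1/2 -1/4 -7/32 -27/128 -107/512]  R=[-427/2048 -213/1024 -53/256 -13/64 -3/16 -1/8 0]  ⇒ -855/4096
val_14 [rbbbrrbrbrbrrr]  L=[-1 -1/2 -1/4 -7/32 -27/128 -107/512]  R=[-855/4096 -427/2048 -213/1024 -53/256 -13/64 -3/16 -1/8 0]  ⇒ -1711/8192
val_15 [rbbbrrbrbrbrrrb]  L=[-1 -1/2 -1/4 -7/32 -27/128 -107/512 -1711/8192]  R=[-855/4096 -427/2048 -213/1024 -53/256 -13/64 -3/16 -1/8 0]  ⇒ -3421/16384

-3421/16384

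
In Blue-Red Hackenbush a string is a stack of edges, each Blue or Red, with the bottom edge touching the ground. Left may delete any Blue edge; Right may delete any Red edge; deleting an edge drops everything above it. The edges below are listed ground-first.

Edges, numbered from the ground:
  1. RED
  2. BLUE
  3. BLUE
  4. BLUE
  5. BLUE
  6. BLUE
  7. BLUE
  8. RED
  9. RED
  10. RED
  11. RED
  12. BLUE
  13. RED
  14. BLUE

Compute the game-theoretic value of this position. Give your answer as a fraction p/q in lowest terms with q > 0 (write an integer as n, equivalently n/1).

-245/8192

G(R) = { (no moves) | 0 } => -1
G(RB) = { -1 | 0 } => -1/2
G(RBB) = { -1; -1/2 | 0 } => -1/4
G(RBBB) = { -1; -1/2; -1/4 | 0 } => -1/8
G(RBBBB) = { -1; -1/2; -1/4; -1/8 | 0 } => -1/16
G(RBBBBB) = { -1; -1/2; -1/4; -1/8; -1/16 | 0 } => -1/32
G(RBBBBBB) = { -1; -1/2; -1/4; -1/8; -1/16; -1/32 | 0 } => -1/64
G(RBBBBBBR) = { -1; -1/2; -1/4; -1/8; -1/16; -1/32 | -1/64; 0 } => -3/128
G(RBBBBBBRR) = { -1; -1/2; -1/4; -1/8; -1/16; -1/32 | -3/128; -1/64; 0 } => -7/256
G(RBBBBBBRRR) = { -1; -1/2; -1/4; -1/8; -1/16; -1/32 | -7/256; -3/128; -1/64; 0 } => -15/512
G(RBBBBBBRRRR) = { -1; -1/2; -1/4; -1/8; -1/16; -1/32 | -15/512; -7/256; -3/128; -1/64; 0 } => -31/1024
G(RBBBBBBRRRRB) = { -1; -1/2; -1/4; -1/8; -1/16; -1/32; -31/1024 | -15/512; -7/256; -3/128; -1/64; 0 } => -61/2048
G(RBBBBBBRRRRBR) = { -1; -1/2; -1/4; -1/8; -1/16; -1/32; -31/1024 | -61/2048; -15/512; -7/256; -3/128; -1/64; 0 } => -123/4096
G(RBBBBBBRRRRBRB) = { -1; -1/2; -1/4; -1/8; -1/16; -1/32; -31/1024; -123/4096 | -61/2048; -15/512; -7/256; -3/128; -1/64; 0 } => -245/8192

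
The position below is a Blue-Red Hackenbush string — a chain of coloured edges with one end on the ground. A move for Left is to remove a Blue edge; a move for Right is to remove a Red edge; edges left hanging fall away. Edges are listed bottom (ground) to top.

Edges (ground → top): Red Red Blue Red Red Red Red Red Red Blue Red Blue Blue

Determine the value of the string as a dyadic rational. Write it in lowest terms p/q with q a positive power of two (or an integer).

step 1: add Red to get R; options L={  } R={ 0 } = -1
step 2: add Red to get RR; options L={  } R={ -1,0 } = -2
step 3: add Blue to get RRB; options L={ -2 } R={ -1,0 } = -3/2
step 4: add Red to get RRBR; options L={ -2 } R={ -3/2,-1,0 } = -7/4
step 5: add Red to get RRBRR; options L={ -2 } R={ -7/4,-3/2,-1,0 } = -15/8
step 6: add Red to get RRBRRR; options L={ -2 } R={ -15/8,-7/4,-3/2,-1,0 } = -31/16
step 7: add Red to get RRBRRRR; options L={ -2 } R={ -31/16,-15/8,-7/4,-3/2,-1,0 } = -63/32
step 8: add Red to get RRBRRRRR; options L={ -2 } R={ -63/32,-31/16,-15/8,-7/4,-3/2,-1,0 } = -127/64
step 9: add Red to get RRBRRRRRR; options L={ -2 } R={ -127/64,-63/32,-31/16,-15/8,-7/4,-3/2,-1,0 } = -255/128
step 10: add Blue to get RRBRRRRRRB; options L={ -2,-255/128 } R={ -127/64,-63/32,-31/16,-15/8,-7/4,-3/2,-1,0 } = -509/256
step 11: add Red to get RRBRRRRRRBR; options L={ -2,-255/128 } R={ -509/256,-127/64,-63/32,-31/16,-15/8,-7/4,-3/2,-1,0 } = -1019/512
step 12: add Blue to get RRBRRRRRRBRB; options L={ -2,-255/128,-1019/512 } R={ -509/256,-127/64,-63/32,-31/16,-15/8,-7/4,-3/2,-1,0 } = -2037/1024
step 13: add Blue to get RRBRRRRRRBRBB; options L={ -2,-255/128,-1019/512,-2037/1024 } R={ -509/256,-127/64,-63/32,-31/16,-15/8,-7/4,-3/2,-1,0 } = -4073/2048

-4073/2048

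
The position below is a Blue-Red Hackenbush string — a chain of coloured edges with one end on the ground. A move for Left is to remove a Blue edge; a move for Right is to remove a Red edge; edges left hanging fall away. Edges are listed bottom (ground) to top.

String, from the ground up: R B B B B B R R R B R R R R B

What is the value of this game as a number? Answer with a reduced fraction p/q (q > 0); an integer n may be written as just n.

Prefix values for R B B B B B R R R B R R R R B via {L|R} + simplicity:
R: Left {  }, Right { 0 } = simplest -1
RB: Left { -1 }, Right { 0 } = simplest -1/2
RBB: Left { -1; -1/2 }, Right { 0 } = simplest -1/4
RBBB: Left { -1; -1/2; -1/4 }, Right { 0 } = simplest -1/8
RBBBB: Left { -1; -1/2; -1/4; -1/8 }, Right { 0 } = simplest -1/16
RBBBBB: Left { -1; -1/2; -1/4; -1/8; -1/16 }, Right { 0 } = simplest -1/32
RBBBBBR: Left { -1; -1/2; -1/4; -1/8; -1/16 }, Right { -1/32; 0 } = simplest -3/64
RBBBBBRR: Left { -1; -1/2; -1/4; -1/8; -1/16 }, Right { -3/64; -1/32; 0 } = simplest -7/128
RBBBBBRRR: Left { -1; -1/2; -1/4; -1/8; -1/16 }, Right { -7/128; -3/64; -1/32; 0 } = simplest -15/256
RBBBBBRRRB: Left { -1; -1/2; -1/4; -1/8; -1/16; -15/256 }, Right { -7/128; -3/64; -1/32; 0 } = simplest -29/512
RBBBBBRRRBR: Left { -1; -1/2; -1/4; -1/8; -1/16; -15/256 }, Right { -29/512; -7/128; -3/64; -1/32; 0 } = simplest -59/1024
RBBBBBRRRBRR: Left { -1; -1/2; -1/4; -1/8; -1/16; -15/256 }, Right { -59/1024; -29/512; -7/128; -3/64; -1/32; 0 } = simplest -119/2048
RBBBBBRRRBRRR: Left { -1; -1/2; -1/4; -1/8; -1/16; -15/256 }, Right { -119/2048; -59/1024; -29/512; -7/128; -3/64; -1/32; 0 } = simplest -239/4096
RBBBBBRRRBRRRR: Left { -1; -1/2; -1/4; -1/8; -1/16; -15/256 }, Right { -239/4096; -119/2048; -59/1024; -29/512; -7/128; -3/64; -1/32; 0 } = simplest -479/8192
RBBBBBRRRBRRRRB: Left { -1; -1/2; -1/4; -1/8; -1/16; -15/256; -479/8192 }, Right { -239/4096; -119/2048; -59/1024; -29/512; -7/128; -3/64; -1/32; 0 } = simplest -957/16384

-957/16384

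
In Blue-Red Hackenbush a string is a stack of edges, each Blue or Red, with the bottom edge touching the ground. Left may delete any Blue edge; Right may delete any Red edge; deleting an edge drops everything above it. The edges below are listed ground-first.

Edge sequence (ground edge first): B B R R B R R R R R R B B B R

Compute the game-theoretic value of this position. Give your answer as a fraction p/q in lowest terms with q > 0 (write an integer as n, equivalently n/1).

10269/8192

v_1 [B]  L=[0]  R=[none]  => 1
v_2 [BB]  L=[0; 1]  R=[none]  => 2
v_3 [BBR]  L=[0; 1]  R=[2]  => 3/2
v_4 [BBRR]  L=[0; 1]  R=[3/2; 2]  => 5/4
v_5 [BBRRB]  L=[0; 1; 5/4]  R=[3/2; 2]  => 11/8
v_6 [BBRRBR]  L=[0; 1; 5/4]  R=[11/8; 3/2; 2]  => 21/16
v_7 [BBRRBRR]  L=[0; 1; 5/4]  R=[21/16; 11/8; 3/2; 2]  => 41/32
v_8 [BBRRBRRR]  L=[0; 1; 5/4]  R=[41/32; 21/16; 11/8; 3/2; 2]  => 81/64
v_9 [BBRRBRRRR]  L=[0; 1; 5/4]  R=[81/64; 41/32; 21/16; 11/8; 3/2; 2]  => 161/128
v_10 [BBRRBRRRRR]  L=[0; 1; 5/4]  R=[161/128; 81/64; 41/32; 21/16; 11/8; 3/2; 2]  => 321/256
v_11 [BBRRBRRRRRR]  L=[0; 1; 5/4]  R=[321/256; 161/128; 81/64; 41/32; 21/16; 11/8; 3/2; 2]  => 641/512
v_12 [BBRRBRRRRRRB]  L=[0; 1; 5/4; 641/512]  R=[321/256; 161/128; 81/64; 41/32; 21/16; 11/8; 3/2; 2]  => 1283/1024
v_13 [BBRRBRRRRRRBB]  L=[0; 1; 5/4; 641/512; 1283/1024]  R=[321/256; 161/128; 81/64; 41/32; 21/16; 11/8; 3/2; 2]  => 2567/2048
v_14 [BBRRBRRRRRRBBB]  L=[0; 1; 5/4; 641/512; 1283/1024; 2567/2048]  R=[321/256; 161/128; 81/64; 41/32; 21/16; 11/8; 3/2; 2]  => 5135/4096
v_15 [BBRRBRRRRRRBBBR]  L=[0; 1; 5/4; 641/512; 1283/1024; 2567/2048]  R=[5135/4096; 321/256; 161/128; 81/64; 41/32; 21/16; 11/8; 3/2; 2]  => 10269/8192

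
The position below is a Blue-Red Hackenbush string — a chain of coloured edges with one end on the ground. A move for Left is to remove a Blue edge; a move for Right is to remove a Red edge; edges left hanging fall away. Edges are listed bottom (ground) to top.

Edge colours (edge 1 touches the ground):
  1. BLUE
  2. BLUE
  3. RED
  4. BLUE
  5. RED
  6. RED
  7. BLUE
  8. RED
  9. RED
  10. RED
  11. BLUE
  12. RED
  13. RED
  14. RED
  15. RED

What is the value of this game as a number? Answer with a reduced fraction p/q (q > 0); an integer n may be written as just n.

12833/8192

Build val(s[:k]) for k = 1..15, string s = BLUE BLUE RED BLUE RED RED BLUE RED RED RED BLUE RED RED RED RED.
val_1 [B]  L=[0]  R=[—]  — 1
val_2 [BB]  L=[0; 1]  R=[—]  — 2
val_3 [BBR]  L=[0; 1]  R=[2]  — 3/2
val_4 [BBRB]  L=[0; 1; 3/2]  R=[2]  — 7/4
val_5 [BBRBR]  L=[0; 1; 3/2]  R=[7/4; 2]  — 13/8
val_6 [BBRBRR]  L=[0; 1; 3/2]  R=[13/8; 7/4; 2]  — 25/16
val_7 [BBRBRRB]  L=[0; 1; 3/2; 25/16]  R=[13/8; 7/4; 2]  — 51/32
val_8 [BBRBRRBR]  L=[0; 1; 3/2; 25/16]  R=[51/32; 13/8; 7/4; 2]  — 101/64
val_9 [BBRBRRBRR]  L=[0; 1; 3/2; 25/16]  R=[101/64; 51/32; 13/8; 7/4; 2]  — 201/128
val_10 [BBRBRRBRRR]  L=[0; 1; 3/2; 25/16]  R=[201/128; 101/64; 51/32; 13/8; 7/4; 2]  — 401/256
val_11 [BBRBRRBRRRB]  L=[0; 1; 3/2; 25/16; 401/256]  R=[201/128; 101/64; 51/32; 13/8; 7/4; 2]  — 803/512
val_12 [BBRBRRBRRRBR]  L=[0; 1; 3/2; 25/16; 401/256]  R=[803/512; 201/128; 101/64; 51/32; 13/8; 7/4; 2]  — 1605/1024
val_13 [BBRBRRBRRRBRR]  L=[0; 1; 3/2; 25/16; 401/256]  R=[1605/1024; 803/512; 201/128; 101/64; 51/32; 13/8; 7/4; 2]  — 3209/2048
val_14 [BBRBRRBRRRBRRR]  L=[0; 1; 3/2; 25/16; 401/256]  R=[3209/2048; 1605/1024; 803/512; 201/128; 101/64; 51/32; 13/8; 7/4; 2]  — 6417/4096
val_15 [BBRBRRBRRRBRRRR]  L=[0; 1; 3/2; 25/16; 401/256]  R=[6417/4096; 3209/2048; 1605/1024; 803/512; 201/128; 101/64; 51/32; 13/8; 7/4; 2]  — 12833/8192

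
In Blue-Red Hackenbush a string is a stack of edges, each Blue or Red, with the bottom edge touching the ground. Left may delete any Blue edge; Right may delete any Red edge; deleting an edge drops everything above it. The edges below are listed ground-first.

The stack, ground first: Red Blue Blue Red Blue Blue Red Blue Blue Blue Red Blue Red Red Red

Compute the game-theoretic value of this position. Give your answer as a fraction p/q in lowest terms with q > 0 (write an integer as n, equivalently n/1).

1 of 15 · R · max L −∞ · min R 0 -> -1
2 of 15 · RB · max L -1 · min R 0 -> -1/2
3 of 15 · RBB · max L -1/2 · min R 0 -> -1/4
4 of 15 · RBBR · max L -1/2 · min R -1/4 -> -3/8
5 of 15 · RBBRB · max L -3/8 · min R -1/4 -> -5/16
6 of 15 · RBBRBB · max L -5/16 · min R -1/4 -> -9/32
7 of 15 · RBBRBBR · max L -5/16 · min R -9/32 -> -19/64
8 of 15 · RBBRBBRB · max L -19/64 · min R -9/32 -> -37/128
9 of 15 · RBBRBBRBB · max L -37/128 · min R -9/32 -> -73/256
10 of 15 · RBBRBBRBBB · max L -73/256 · min R -9/32 -> -145/512
11 of 15 · RBBRBBRBBBR · max L -73/256 · min R -145/512 -> -291/1024
12 of 15 · RBBRBBRBBBRB · max L -291/1024 · min R -145/512 -> -581/2048
13 of 15 · RBBRBBRBBBRBR · max L -291/1024 · min R -581/2048 -> -1163/4096
14 of 15 · RBBRBBRBBBRBRR · max L -291/1024 · min R -1163/4096 -> -2327/8192
15 of 15 · RBBRBBRBBBRBRRR · max L -291/1024 · min R -2327/8192 -> -4655/16384

-4655/16384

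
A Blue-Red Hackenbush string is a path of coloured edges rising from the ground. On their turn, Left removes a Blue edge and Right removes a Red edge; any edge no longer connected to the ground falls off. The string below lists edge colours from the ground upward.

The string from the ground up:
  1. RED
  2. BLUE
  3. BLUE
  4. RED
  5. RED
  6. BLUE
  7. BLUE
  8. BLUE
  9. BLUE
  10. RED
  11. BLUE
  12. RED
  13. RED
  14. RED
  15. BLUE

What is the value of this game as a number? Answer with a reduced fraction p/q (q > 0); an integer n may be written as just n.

-6237/16384

g(R) = { · | 0 } = -1
g(RB) = { -1 | 0 } = -1/2
g(RBB) = { -1 -1/2 | 0 } = -1/4
g(RBBR) = { -1 -1/2 | -1/4 0 } = -3/8
g(RBBRR) = { -1 -1/2 | -3/8 -1/4 0 } = -7/16
g(RBBRRB) = { -1 -1/2 -7/16 | -3/8 -1/4 0 } = -13/32
g(RBBRRBB) = { -1 -1/2 -7/16 -13/32 | -3/8 -1/4 0 } = -25/64
g(RBBRRBBB) = { -1 -1/2 -7/16 -13/32 -25/64 | -3/8 -1/4 0 } = -49/128
g(RBBRRBBBB) = { -1 -1/2 -7/16 -13/32 -25/64 -49/128 | -3/8 -1/4 0 } = -97/256
g(RBBRRBBBBR) = { -1 -1/2 -7/16 -13/32 -25/64 -49/128 | -97/256 -3/8 -1/4 0 } = -195/512
g(RBBRRBBBBRB) = { -1 -1/2 -7/16 -13/32 -25/64 -49/128 -195/512 | -97/256 -3/8 -1/4 0 } = -389/1024
g(RBBRRBBBBRBR) = { -1 -1/2 -7/16 -13/32 -25/64 -49/128 -195/512 | -389/1024 -97/256 -3/8 -1/4 0 } = -779/2048
g(RBBRRBBBBRBRR) = { -1 -1/2 -7/16 -13/32 -25/64 -49/128 -195/512 | -779/2048 -389/1024 -97/256 -3/8 -1/4 0 } = -1559/4096
g(RBBRRBBBBRBRRR) = { -1 -1/2 -7/16 -13/32 -25/64 -49/128 -195/512 | -1559/4096 -779/2048 -389/1024 -97/256 -3/8 -1/4 0 } = -3119/8192
g(RBBRRBBBBRBRRRB) = { -1 -1/2 -7/16 -13/32 -25/64 -49/128 -195/512 -3119/8192 | -1559/4096 -779/2048 -389/1024 -97/256 -3/8 -1/4 0 } = -6237/16384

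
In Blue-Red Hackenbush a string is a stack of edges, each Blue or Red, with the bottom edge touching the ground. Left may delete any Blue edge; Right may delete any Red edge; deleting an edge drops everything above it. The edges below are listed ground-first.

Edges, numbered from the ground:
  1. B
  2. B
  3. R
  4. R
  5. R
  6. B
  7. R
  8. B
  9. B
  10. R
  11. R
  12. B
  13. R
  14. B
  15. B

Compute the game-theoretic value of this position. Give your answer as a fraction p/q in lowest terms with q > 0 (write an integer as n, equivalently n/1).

step 1: add B to get B; options L={ 0 } R={ · } = 1
step 2: add B to get BB; options L={ 0,1 } R={ · } = 2
step 3: add R to get BBR; options L={ 0,1 } R={ 2 } = 3/2
step 4: add R to get BBRR; options L={ 0,1 } R={ 3/2,2 } = 5/4
step 5: add R to get BBRRR; options L={ 0,1 } R={ 5/4,3/2,2 } = 9/8
step 6: add B to get BBRRRB; options L={ 0,1,9/8 } R={ 5/4,3/2,2 } = 19/16
step 7: add R to get BBRRRBR; options L={ 0,1,9/8 } R={ 19/16,5/4,3/2,2 } = 37/32
step 8: add B to get BBRRRBRB; options L={ 0,1,9/8,37/32 } R={ 19/16,5/4,3/2,2 } = 75/64
step 9: add B to get BBRRRBRBB; options L={ 0,1,9/8,37/32,75/64 } R={ 19/16,5/4,3/2,2 } = 151/128
step 10: add R to get BBRRRBRBBR; options L={ 0,1,9/8,37/32,75/64 } R={ 151/128,19/16,5/4,3/2,2 } = 301/256
step 11: add R to get BBRRRBRBBRR; options L={ 0,1,9/8,37/32,75/64 } R={ 301/256,151/128,19/16,5/4,3/2,2 } = 601/512
step 12: add B to get BBRRRBRBBRRB; options L={ 0,1,9/8,37/32,75/64,601/512 } R={ 301/256,151/128,19/16,5/4,3/2,2 } = 1203/1024
step 13: add R to get BBRRRBRBBRRBR; options L={ 0,1,9/8,37/32,75/64,601/512 } R={ 1203/1024,301/256,151/128,19/16,5/4,3/2,2 } = 2405/2048
step 14: add B to get BBRRRBRBBRRBRB; options L={ 0,1,9/8,37/32,75/64,601/512,2405/2048 } R={ 1203/1024,301/256,151/128,19/16,5/4,3/2,2 } = 4811/4096
step 15: add B to get BBRRRBRBBRRBRBB; options L={ 0,1,9/8,37/32,75/64,601/512,2405/2048,4811/4096 } R={ 1203/1024,301/256,151/128,19/16,5/4,3/2,2 } = 9623/8192

9623/8192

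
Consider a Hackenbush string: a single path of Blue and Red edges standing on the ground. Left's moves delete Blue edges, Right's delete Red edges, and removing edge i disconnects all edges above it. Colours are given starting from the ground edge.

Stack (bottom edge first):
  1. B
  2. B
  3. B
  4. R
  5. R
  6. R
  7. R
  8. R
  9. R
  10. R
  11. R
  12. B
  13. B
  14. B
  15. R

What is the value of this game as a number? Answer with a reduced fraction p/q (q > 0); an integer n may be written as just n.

G_1 [B]  L=[0]  R=[]  gives 1
G_2 [BB]  L=[0, 1]  R=[]  gives 2
G_3 [BBB]  L=[0, 1, 2]  R=[]  gives 3
G_4 [BBBR]  L=[0, 1, 2]  R=[3]  gives 5/2
G_5 [BBBRR]  L=[0, 1, 2]  R=[5/2, 3]  gives 9/4
G_6 [BBBRRR]  L=[0, 1, 2]  R=[9/4, 5/2, 3]  gives 17/8
G_7 [BBBRRRR]  L=[0, 1, 2]  R=[17/8, 9/4, 5/2, 3]  gives 33/16
G_8 [BBBRRRRR]  L=[0, 1, 2]  R=[33/16, 17/8, 9/4, 5/2, 3]  gives 65/32
G_9 [BBBRRRRRR]  L=[0, 1, 2]  R=[65/32, 33/16, 17/8, 9/4, 5/2, 3]  gives 129/64
G_10 [BBBRRRRRRR]  L=[0, 1, 2]  R=[129/64, 65/32, 33/16, 17/8, 9/4, 5/2, 3]  gives 257/128
G_11 [BBBRRRRRRRR]  L=[0, 1, 2]  R=[257/128, 129/64, 65/32, 33/16, 17/8, 9/4, 5/2, 3]  gives 513/256
G_12 [BBBRRRRRRRRB]  L=[0, 1, 2, 513/256]  R=[257/128, 129/64, 65/32, 33/16, 17/8, 9/4, 5/2, 3]  gives 1027/512
G_13 [BBBRRRRRRRRBB]  L=[0, 1, 2, 513/256, 1027/512]  R=[257/128, 129/64, 65/32, 33/16, 17/8, 9/4, 5/2, 3]  gives 2055/1024
G_14 [BBBRRRRRRRRBBB]  L=[0, 1, 2, 513/256, 1027/512, 2055/1024]  R=[257/128, 129/64, 65/32, 33/16, 17/8, 9/4, 5/2, 3]  gives 4111/2048
G_15 [BBBRRRRRRRRBBBR]  L=[0, 1, 2, 513/256, 1027/512, 2055/1024]  R=[4111/2048, 257/128, 129/64, 65/32, 33/16, 17/8, 9/4, 5/2, 3]  gives 8221/4096

8221/4096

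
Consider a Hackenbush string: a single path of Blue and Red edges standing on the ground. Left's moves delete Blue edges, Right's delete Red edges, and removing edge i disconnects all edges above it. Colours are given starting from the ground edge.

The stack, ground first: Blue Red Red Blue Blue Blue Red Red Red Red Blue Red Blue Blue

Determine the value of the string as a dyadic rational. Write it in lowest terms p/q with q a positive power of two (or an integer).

step 1: add Blue to get B; options L={ 0 } R={ — } = 1
step 2: add Red to get BR; options L={ 0 } R={ 1 } = 1/2
step 3: add Red to get BRR; options L={ 0 } R={ 1/2, 1 } = 1/4
step 4: add Blue to get BRRB; options L={ 0, 1/4 } R={ 1/2, 1 } = 3/8
step 5: add Blue to get BRRBB; options L={ 0, 1/4, 3/8 } R={ 1/2, 1 } = 7/16
step 6: add Blue to get BRRBBB; options L={ 0, 1/4, 3/8, 7/16 } R={ 1/2, 1 } = 15/32
step 7: add Red to get BRRBBBR; options L={ 0, 1/4, 3/8, 7/16 } R={ 15/32, 1/2, 1 } = 29/64
step 8: add Red to get BRRBBBRR; options L={ 0, 1/4, 3/8, 7/16 } R={ 29/64, 15/32, 1/2, 1 } = 57/128
step 9: add Red to get BRRBBBRRR; options L={ 0, 1/4, 3/8, 7/16 } R={ 57/128, 29/64, 15/32, 1/2, 1 } = 113/256
step 10: add Red to get BRRBBBRRRR; options L={ 0, 1/4, 3/8, 7/16 } R={ 113/256, 57/128, 29/64, 15/32, 1/2, 1 } = 225/512
step 11: add Blue to get BRRBBBRRRRB; options L={ 0, 1/4, 3/8, 7/16, 225/512 } R={ 113/256, 57/128, 29/64, 15/32, 1/2, 1 } = 451/1024
step 12: add Red to get BRRBBBRRRRBR; options L={ 0, 1/4, 3/8, 7/16, 225/512 } R={ 451/1024, 113/256, 57/128, 29/64, 15/32, 1/2, 1 } = 901/2048
step 13: add Blue to get BRRBBBRRRRBRB; options L={ 0, 1/4, 3/8, 7/16, 225/512, 901/2048 } R={ 451/1024, 113/256, 57/128, 29/64, 15/32, 1/2, 1 } = 1803/4096
step 14: add Blue to get BRRBBBRRRRBRBB; options L={ 0, 1/4, 3/8, 7/16, 225/512, 901/2048, 1803/4096 } R={ 451/1024, 113/256, 57/128, 29/64, 15/32, 1/2, 1 } = 3607/8192

3607/8192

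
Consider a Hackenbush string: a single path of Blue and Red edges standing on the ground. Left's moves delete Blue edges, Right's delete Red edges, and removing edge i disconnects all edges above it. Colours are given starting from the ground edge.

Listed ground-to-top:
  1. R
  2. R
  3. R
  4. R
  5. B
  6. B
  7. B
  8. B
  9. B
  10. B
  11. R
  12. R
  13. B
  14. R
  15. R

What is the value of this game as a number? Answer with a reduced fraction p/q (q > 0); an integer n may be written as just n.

-6199/2048

Prefix values for R R R R B B B B B B R R B R R via {L|R} + simplicity:
val(R) = { ∅ | 0 } gives -1
val(RR) = { ∅ | -1, 0 } gives -2
val(RRR) = { ∅ | -2, -1, 0 } gives -3
val(RRRR) = { ∅ | -3, -2, -1, 0 } gives -4
val(RRRRB) = { -4 | -3, -2, -1, 0 } gives -7/2
val(RRRRBB) = { -4, -7/2 | -3, -2, -1, 0 } gives -13/4
val(RRRRBBB) = { -4, -7/2, -13/4 | -3, -2, -1, 0 } gives -25/8
val(RRRRBBBB) = { -4, -7/2, -13/4, -25/8 | -3, -2, -1, 0 } gives -49/16
val(RRRRBBBBB) = { -4, -7/2, -13/4, -25/8, -49/16 | -3, -2, -1, 0 } gives -97/32
val(RRRRBBBBBB) = { -4, -7/2, -13/4, -25/8, -49/16, -97/32 | -3, -2, -1, 0 } gives -193/64
val(RRRRBBBBBBR) = { -4, -7/2, -13/4, -25/8, -49/16, -97/32 | -193/64, -3, -2, -1, 0 } gives -387/128
val(RRRRBBBBBBRR) = { -4, -7/2, -13/4, -25/8, -49/16, -97/32 | -387/128, -193/64, -3, -2, -1, 0 } gives -775/256
val(RRRRBBBBBBRRB) = { -4, -7/2, -13/4, -25/8, -49/16, -97/32, -775/256 | -387/128, -193/64, -3, -2, -1, 0 } gives -1549/512
val(RRRRBBBBBBRRBR) = { -4, -7/2, -13/4, -25/8, -49/16, -97/32, -775/256 | -1549/512, -387/128, -193/64, -3, -2, -1, 0 } gives -3099/1024
val(RRRRBBBBBBRRBRR) = { -4, -7/2, -13/4, -25/8, -49/16, -97/32, -775/256 | -3099/1024, -1549/512, -387/128, -193/64, -3, -2, -1, 0 } gives -6199/2048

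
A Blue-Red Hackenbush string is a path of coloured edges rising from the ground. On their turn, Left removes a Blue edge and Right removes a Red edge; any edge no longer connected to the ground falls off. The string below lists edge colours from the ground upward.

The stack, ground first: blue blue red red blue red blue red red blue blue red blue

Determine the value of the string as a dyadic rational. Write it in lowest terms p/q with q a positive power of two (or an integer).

Recurse on prefixes of the 13-edge string blue blue red red blue red blue red red blue blue red blue:
b: Left { 0 }, Right { (no moves) } so simplest 1
bb: Left { 0,1 }, Right { (no moves) } so simplest 2
bbr: Left { 0,1 }, Right { 2 } so simplest 3/2
bbrr: Left { 0,1 }, Right { 3/2,2 } so simplest 5/4
bbrrb: Left { 0,1,5/4 }, Right { 3/2,2 } so simplest 11/8
bbrrbr: Left { 0,1,5/4 }, Right { 11/8,3/2,2 } so simplest 21/16
bbrrbrb: Left { 0,1,5/4,21/16 }, Right { 11/8,3/2,2 } so simplest 43/32
bbrrbrbr: Left { 0,1,5/4,21/16 }, Right { 43/32,11/8,3/2,2 } so simplest 85/64
bbrrbrbrr: Left { 0,1,5/4,21/16 }, Right { 85/64,43/32,11/8,3/2,2 } so simplest 169/128
bbrrbrbrrb: Left { 0,1,5/4,21/16,169/128 }, Right { 85/64,43/32,11/8,3/2,2 } so simplest 339/256
bbrrbrbrrbb: Left { 0,1,5/4,21/16,169/128,339/256 }, Right { 85/64,43/32,11/8,3/2,2 } so simplest 679/512
bbrrbrbrrbbr: Left { 0,1,5/4,21/16,169/128,339/256 }, Right { 679/512,85/64,43/32,11/8,3/2,2 } so simplest 1357/1024
bbrrbrbrrbbrb: Left { 0,1,5/4,21/16,169/128,339/256,1357/1024 }, Right { 679/512,85/64,43/32,11/8,3/2,2 } so simplest 2715/2048

2715/2048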